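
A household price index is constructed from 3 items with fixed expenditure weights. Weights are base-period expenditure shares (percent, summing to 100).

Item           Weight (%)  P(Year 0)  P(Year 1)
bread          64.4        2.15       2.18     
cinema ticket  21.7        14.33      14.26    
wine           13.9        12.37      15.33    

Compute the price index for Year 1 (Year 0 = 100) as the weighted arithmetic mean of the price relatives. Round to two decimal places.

104.12

bread: 64.4 × (2.18/2.15) = 64.4 × 1.013953 = 65.2986
cinema ticket: 21.7 × (14.26/14.33) = 21.7 × 0.995115 = 21.5940
wine: 13.9 × (15.33/12.37) = 13.9 × 1.239289 = 17.2261
Index = Σ wᵢ·(p₁ᵢ/p₀ᵢ) = 65.2986 + 21.5940 + 17.2261 = 104.1187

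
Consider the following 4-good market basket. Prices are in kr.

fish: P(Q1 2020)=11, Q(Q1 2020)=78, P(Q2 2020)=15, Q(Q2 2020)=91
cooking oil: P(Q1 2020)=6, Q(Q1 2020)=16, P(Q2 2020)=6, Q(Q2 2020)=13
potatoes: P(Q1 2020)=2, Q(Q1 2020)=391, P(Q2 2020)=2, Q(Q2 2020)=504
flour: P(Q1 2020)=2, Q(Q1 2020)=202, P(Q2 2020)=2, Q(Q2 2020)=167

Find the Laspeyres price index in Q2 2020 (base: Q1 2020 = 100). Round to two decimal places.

114.58

Laspeyres price index uses base-period quantities as weights.
ΣP(Q2 2020)·Q(Q1 2020) = 15×78 + 6×16 + 2×391 + 2×202 = 1170 + 96 + 782 + 404 = 2452
ΣP(Q1 2020)·Q(Q1 2020) = 11×78 + 6×16 + 2×391 + 2×202 = 858 + 96 + 782 + 404 = 2140
Index = 2452 / 2140 × 100 = 114.5794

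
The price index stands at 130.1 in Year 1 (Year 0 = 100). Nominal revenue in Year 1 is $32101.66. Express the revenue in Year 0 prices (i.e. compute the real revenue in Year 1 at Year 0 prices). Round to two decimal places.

Real = Nominal ÷ (Index/100) = 32101.66 ÷ (130.1/100)
     = 32101.66 ÷ 1.301 = 24674.6042

24674.60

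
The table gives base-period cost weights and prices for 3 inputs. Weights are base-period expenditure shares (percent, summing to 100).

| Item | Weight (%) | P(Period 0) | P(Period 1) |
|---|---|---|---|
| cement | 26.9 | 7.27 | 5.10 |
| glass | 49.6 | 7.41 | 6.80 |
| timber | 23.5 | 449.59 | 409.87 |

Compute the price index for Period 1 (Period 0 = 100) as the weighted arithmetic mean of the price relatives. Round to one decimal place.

85.8

cement: 26.9 × (5.10/7.27) = 26.9 × 0.701513 = 18.8707
glass: 49.6 × (6.80/7.41) = 49.6 × 0.917679 = 45.5169
timber: 23.5 × (409.87/449.59) = 23.5 × 0.911653 = 21.4238
Index = Σ wᵢ·(p₁ᵢ/p₀ᵢ) = 18.8707 + 45.5169 + 21.4238 = 85.8114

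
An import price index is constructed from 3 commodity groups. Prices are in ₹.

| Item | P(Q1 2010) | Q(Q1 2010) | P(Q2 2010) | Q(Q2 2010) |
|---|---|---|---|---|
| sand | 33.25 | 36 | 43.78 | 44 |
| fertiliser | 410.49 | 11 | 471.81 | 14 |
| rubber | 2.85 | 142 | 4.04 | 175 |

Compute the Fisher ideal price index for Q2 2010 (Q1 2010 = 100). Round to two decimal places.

Laspeyres component (base-period weights):
ΣP(Q2 2010)Q(Q1 2010) = 43.78×36 + 471.81×11 + 4.04×142 = 1576.08 + 5189.91 + 573.68 = 7339.67
ΣP(Q1 2010)Q(Q1 2010) = 33.25×36 + 410.49×11 + 2.85×142 = 1197 + 4515.39 + 404.7 = 6117.09
L = 7339.67 / 6117.09 × 100 = 119.9863
Paasche component (current-period weights):
ΣP(Q2 2010)Q(Q2 2010) = 43.78×44 + 471.81×14 + 4.04×175 = 1926.32 + 6605.34 + 707 = 9238.66
ΣP(Q1 2010)Q(Q2 2010) = 33.25×44 + 410.49×14 + 2.85×175 = 1463 + 5746.86 + 498.75 = 7708.61
P = 9238.66 / 7708.61 × 100 = 119.8486
Fisher = √(L × P) = √(119.9863 × 119.8486) = 119.9174

119.92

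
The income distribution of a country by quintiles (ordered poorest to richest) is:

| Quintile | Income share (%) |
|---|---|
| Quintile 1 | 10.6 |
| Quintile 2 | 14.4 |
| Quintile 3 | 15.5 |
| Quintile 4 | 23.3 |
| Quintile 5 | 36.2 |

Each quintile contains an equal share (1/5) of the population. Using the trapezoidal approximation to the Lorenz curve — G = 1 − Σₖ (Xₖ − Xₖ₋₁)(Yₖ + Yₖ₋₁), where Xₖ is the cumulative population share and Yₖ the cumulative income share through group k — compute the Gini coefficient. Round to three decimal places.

Cumulative income shares Yₖ: 0.1060, 0.2500, 0.4050, 0.6380, 1.0000
Σ (Xₖ−Xₖ₋₁)(Yₖ+Yₖ₋₁) = (1/5)(0.1060+0.0000) + (1/5)(0.2500+0.1060) + (1/5)(0.4050+0.2500) + (1/5)(0.6380+0.4050) + (1/5)(1.0000+0.6380)
  = 0.0212 + 0.0712 + 0.1310 + 0.2086 + 0.3276 = 0.7596
G = 1 − 0.7596 = 0.2404

0.240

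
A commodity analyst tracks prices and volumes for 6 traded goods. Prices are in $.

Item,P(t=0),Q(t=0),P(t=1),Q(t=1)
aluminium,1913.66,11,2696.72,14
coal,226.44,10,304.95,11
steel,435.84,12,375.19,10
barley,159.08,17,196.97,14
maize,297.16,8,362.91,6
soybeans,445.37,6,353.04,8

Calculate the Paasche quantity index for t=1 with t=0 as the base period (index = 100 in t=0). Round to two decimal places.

Paasche quantity index uses current-period prices as weights.
ΣP(t=1)·Q(t=1) = 2696.72×14 + 304.95×11 + 375.19×10 + 196.97×14 + 362.91×6 + 353.04×8 = 37754.08 + 3354.45 + 3751.9 + 2757.58 + 2177.46 + 2824.32 = 52619.79
ΣP(t=1)·Q(t=0) = 2696.72×11 + 304.95×10 + 375.19×12 + 196.97×17 + 362.91×8 + 353.04×6 = 29663.92 + 3049.5 + 4502.28 + 3348.49 + 2903.28 + 2118.24 = 45585.71
Index = 52619.79 / 45585.71 × 100 = 115.4304

115.43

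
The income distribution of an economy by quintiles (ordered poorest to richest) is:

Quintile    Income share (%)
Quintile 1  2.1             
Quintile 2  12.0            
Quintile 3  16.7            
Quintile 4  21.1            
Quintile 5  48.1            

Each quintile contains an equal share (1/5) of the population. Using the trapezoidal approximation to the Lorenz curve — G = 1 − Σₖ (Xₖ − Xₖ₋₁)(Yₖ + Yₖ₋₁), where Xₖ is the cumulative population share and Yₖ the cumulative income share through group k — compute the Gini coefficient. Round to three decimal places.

Cumulative income shares Yₖ: 0.0210, 0.1410, 0.3080, 0.5190, 1.0000
Σ (Xₖ−Xₖ₋₁)(Yₖ+Yₖ₋₁) = (1/5)(0.0210+0.0000) + (1/5)(0.1410+0.0210) + (1/5)(0.3080+0.1410) + (1/5)(0.5190+0.3080) + (1/5)(1.0000+0.5190)
  = 0.0042 + 0.0324 + 0.0898 + 0.1654 + 0.3038 = 0.5956
G = 1 − 0.5956 = 0.4044

0.404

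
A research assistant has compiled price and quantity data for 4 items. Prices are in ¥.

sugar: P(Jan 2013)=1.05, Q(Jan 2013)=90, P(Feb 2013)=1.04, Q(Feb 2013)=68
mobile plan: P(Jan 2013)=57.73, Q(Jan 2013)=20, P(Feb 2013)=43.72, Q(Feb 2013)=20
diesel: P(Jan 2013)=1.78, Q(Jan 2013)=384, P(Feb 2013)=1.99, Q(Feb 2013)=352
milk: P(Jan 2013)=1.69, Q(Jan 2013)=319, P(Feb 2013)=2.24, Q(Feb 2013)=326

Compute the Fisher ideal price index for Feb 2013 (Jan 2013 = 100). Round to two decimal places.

98.92

Laspeyres component (base-period weights):
ΣP(Feb 2013)Q(Jan 2013) = 1.04×90 + 43.72×20 + 1.99×384 + 2.24×319 = 93.6 + 874.4 + 764.16 + 714.56 = 2446.72
ΣP(Jan 2013)Q(Jan 2013) = 1.05×90 + 57.73×20 + 1.78×384 + 1.69×319 = 94.5 + 1154.6 + 683.52 + 539.11 = 2471.73
L = 2446.72 / 2471.73 × 100 = 98.9882
Paasche component (current-period weights):
ΣP(Feb 2013)Q(Feb 2013) = 1.04×68 + 43.72×20 + 1.99×352 + 2.24×326 = 70.72 + 874.4 + 700.48 + 730.24 = 2375.84
ΣP(Jan 2013)Q(Feb 2013) = 1.05×68 + 57.73×20 + 1.78×352 + 1.69×326 = 71.4 + 1154.6 + 626.56 + 550.94 = 2403.5
P = 2375.84 / 2403.5 × 100 = 98.8492
Fisher = √(L × P) = √(98.9882 × 98.8492) = 98.9186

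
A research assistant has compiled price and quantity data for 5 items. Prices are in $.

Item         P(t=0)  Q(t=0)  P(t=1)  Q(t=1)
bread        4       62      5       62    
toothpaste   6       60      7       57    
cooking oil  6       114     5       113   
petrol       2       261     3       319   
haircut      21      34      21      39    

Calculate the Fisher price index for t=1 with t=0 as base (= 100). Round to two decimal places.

111.28

Laspeyres component (base-period weights):
ΣP(t=1)Q(t=0) = 5×62 + 7×60 + 5×114 + 3×261 + 21×34 = 310 + 420 + 570 + 783 + 714 = 2797
ΣP(t=0)Q(t=0) = 4×62 + 6×60 + 6×114 + 2×261 + 21×34 = 248 + 360 + 684 + 522 + 714 = 2528
L = 2797 / 2528 × 100 = 110.6408
Paasche component (current-period weights):
ΣP(t=1)Q(t=1) = 5×62 + 7×57 + 5×113 + 3×319 + 21×39 = 310 + 399 + 565 + 957 + 819 = 3050
ΣP(t=0)Q(t=1) = 4×62 + 6×57 + 6×113 + 2×319 + 21×39 = 248 + 342 + 678 + 638 + 819 = 2725
P = 3050 / 2725 × 100 = 111.9266
Fisher = √(L × P) = √(110.6408 × 111.9266) = 111.2819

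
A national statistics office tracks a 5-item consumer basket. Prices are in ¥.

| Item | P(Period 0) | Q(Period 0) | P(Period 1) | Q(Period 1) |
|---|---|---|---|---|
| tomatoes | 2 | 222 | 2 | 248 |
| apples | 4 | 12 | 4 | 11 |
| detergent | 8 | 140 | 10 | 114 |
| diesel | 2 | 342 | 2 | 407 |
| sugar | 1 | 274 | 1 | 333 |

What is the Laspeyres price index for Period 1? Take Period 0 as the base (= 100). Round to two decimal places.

Laspeyres price index uses base-period quantities as weights.
ΣP(Period 1)·Q(Period 0) = 2×222 + 4×12 + 10×140 + 2×342 + 1×274 = 444 + 48 + 1400 + 684 + 274 = 2850
ΣP(Period 0)·Q(Period 0) = 2×222 + 4×12 + 8×140 + 2×342 + 1×274 = 444 + 48 + 1120 + 684 + 274 = 2570
Index = 2850 / 2570 × 100 = 110.8949

110.89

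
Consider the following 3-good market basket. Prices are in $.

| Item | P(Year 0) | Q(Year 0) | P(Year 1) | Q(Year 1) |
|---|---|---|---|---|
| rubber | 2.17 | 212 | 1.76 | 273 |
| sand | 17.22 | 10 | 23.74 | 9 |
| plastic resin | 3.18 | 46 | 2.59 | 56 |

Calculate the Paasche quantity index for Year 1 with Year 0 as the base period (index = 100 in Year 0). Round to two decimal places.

115.01

Paasche quantity index uses current-period prices as weights.
ΣP(Year 1)·Q(Year 1) = 1.76×273 + 23.74×9 + 2.59×56 = 480.48 + 213.66 + 145.04 = 839.18
ΣP(Year 1)·Q(Year 0) = 1.76×212 + 23.74×10 + 2.59×46 = 373.12 + 237.4 + 119.14 = 729.66
Index = 839.18 / 729.66 × 100 = 115.0097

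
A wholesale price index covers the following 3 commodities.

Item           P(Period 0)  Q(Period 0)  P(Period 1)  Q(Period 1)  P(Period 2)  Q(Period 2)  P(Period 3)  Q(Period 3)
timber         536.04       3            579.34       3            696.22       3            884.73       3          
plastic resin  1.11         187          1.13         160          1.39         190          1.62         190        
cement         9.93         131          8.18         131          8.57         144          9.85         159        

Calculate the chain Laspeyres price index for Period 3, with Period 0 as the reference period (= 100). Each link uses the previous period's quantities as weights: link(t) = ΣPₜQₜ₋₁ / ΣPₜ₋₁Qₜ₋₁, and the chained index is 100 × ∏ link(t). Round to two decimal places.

Link Period 0→Period 1:
ΣP(Period 1)Q(Period 0) = 579.34×3 + 1.13×187 + 8.18×131 = 1738.02 + 211.31 + 1071.58 = 3020.91
ΣP(Period 0)Q(Period 0) = 536.04×3 + 1.11×187 + 9.93×131 = 1608.12 + 207.57 + 1300.83 = 3116.52
link = 3020.91/3116.52 = 0.969322
Link Period 1→Period 2:
ΣP(Period 2)Q(Period 1) = 696.22×3 + 1.39×160 + 8.57×131 = 2088.66 + 222.4 + 1122.67 = 3433.73
ΣP(Period 1)Q(Period 1) = 579.34×3 + 1.13×160 + 8.18×131 = 1738.02 + 180.8 + 1071.58 = 2990.4
link = 3433.73/2990.4 = 1.148251
Link Period 2→Period 3:
ΣP(Period 3)Q(Period 2) = 884.73×3 + 1.62×190 + 9.85×144 = 2654.19 + 307.8 + 1418.4 = 4380.39
ΣP(Period 2)Q(Period 2) = 696.22×3 + 1.39×190 + 8.57×144 = 2088.66 + 264.1 + 1234.08 = 3586.84
link = 4380.39/3586.84 = 1.221239
Chained index = 100 × 0.969322 × 1.148251 × 1.221239 = 135.9269

135.93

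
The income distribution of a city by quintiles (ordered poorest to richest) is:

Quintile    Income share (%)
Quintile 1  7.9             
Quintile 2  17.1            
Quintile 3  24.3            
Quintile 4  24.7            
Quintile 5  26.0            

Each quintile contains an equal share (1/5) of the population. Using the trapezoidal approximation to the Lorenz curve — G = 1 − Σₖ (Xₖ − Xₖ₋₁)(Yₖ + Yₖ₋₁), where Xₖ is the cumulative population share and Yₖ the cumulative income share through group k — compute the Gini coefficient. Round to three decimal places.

Cumulative income shares Yₖ: 0.0790, 0.2500, 0.4930, 0.7400, 1.0000
Σ (Xₖ−Xₖ₋₁)(Yₖ+Yₖ₋₁) = (1/5)(0.0790+0.0000) + (1/5)(0.2500+0.0790) + (1/5)(0.4930+0.2500) + (1/5)(0.7400+0.4930) + (1/5)(1.0000+0.7400)
  = 0.0158 + 0.0658 + 0.1486 + 0.2466 + 0.3480 = 0.8248
G = 1 − 0.8248 = 0.1752

0.175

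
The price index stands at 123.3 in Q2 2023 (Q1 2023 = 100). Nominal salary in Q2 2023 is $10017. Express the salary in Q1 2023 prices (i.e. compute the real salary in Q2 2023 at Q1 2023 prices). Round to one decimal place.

Real = Nominal ÷ (Index/100) = 10017 ÷ (123.3/100)
     = 10017 ÷ 1.233 = 8124.0876

8124.1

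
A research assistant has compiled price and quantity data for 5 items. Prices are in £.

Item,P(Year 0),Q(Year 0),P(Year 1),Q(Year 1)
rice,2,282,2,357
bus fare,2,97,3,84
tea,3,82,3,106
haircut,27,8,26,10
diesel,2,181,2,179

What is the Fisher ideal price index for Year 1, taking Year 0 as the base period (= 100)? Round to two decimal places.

104.83

Laspeyres component (base-period weights):
ΣP(Year 1)Q(Year 0) = 2×282 + 3×97 + 3×82 + 26×8 + 2×181 = 564 + 291 + 246 + 208 + 362 = 1671
ΣP(Year 0)Q(Year 0) = 2×282 + 2×97 + 3×82 + 27×8 + 2×181 = 564 + 194 + 246 + 216 + 362 = 1582
L = 1671 / 1582 × 100 = 105.6258
Paasche component (current-period weights):
ΣP(Year 1)Q(Year 1) = 2×357 + 3×84 + 3×106 + 26×10 + 2×179 = 714 + 252 + 318 + 260 + 358 = 1902
ΣP(Year 0)Q(Year 1) = 2×357 + 2×84 + 3×106 + 27×10 + 2×179 = 714 + 168 + 318 + 270 + 358 = 1828
P = 1902 / 1828 × 100 = 104.0481
Fisher = √(L × P) = √(105.6258 × 104.0481) = 104.8340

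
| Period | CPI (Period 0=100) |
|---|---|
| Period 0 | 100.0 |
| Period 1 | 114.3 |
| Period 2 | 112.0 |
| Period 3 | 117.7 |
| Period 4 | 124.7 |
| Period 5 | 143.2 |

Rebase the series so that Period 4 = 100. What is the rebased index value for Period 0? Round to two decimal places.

Rebased(Period 0) = 100.0 / 124.7 × 100 = 80.1925

80.19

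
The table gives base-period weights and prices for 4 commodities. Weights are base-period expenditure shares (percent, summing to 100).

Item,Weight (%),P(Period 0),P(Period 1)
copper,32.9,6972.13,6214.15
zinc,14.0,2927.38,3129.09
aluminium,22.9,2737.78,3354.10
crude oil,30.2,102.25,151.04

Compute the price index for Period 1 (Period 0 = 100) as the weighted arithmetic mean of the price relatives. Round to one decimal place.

copper: 32.9 × (6214.15/6972.13) = 32.9 × 0.891284 = 29.3233
zinc: 14.0 × (3129.09/2927.38) = 14.0 × 1.068905 = 14.9647
aluminium: 22.9 × (3354.10/2737.78) = 22.9 × 1.225117 = 28.0552
crude oil: 30.2 × (151.04/102.25) = 30.2 × 1.477164 = 44.6103
Index = Σ wᵢ·(p₁ᵢ/p₀ᵢ) = 29.3233 + 14.9647 + 28.0552 + 44.6103 = 116.9534

117.0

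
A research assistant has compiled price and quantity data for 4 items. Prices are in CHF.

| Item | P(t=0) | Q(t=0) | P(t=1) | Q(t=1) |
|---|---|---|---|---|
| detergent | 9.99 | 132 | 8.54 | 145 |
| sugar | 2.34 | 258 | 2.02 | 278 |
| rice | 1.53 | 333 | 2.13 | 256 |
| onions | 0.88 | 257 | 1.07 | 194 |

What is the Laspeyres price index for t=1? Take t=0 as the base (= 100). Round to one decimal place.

Laspeyres price index uses base-period quantities as weights.
ΣP(t=1)·Q(t=0) = 8.54×132 + 2.02×258 + 2.13×333 + 1.07×257 = 1127.28 + 521.16 + 709.29 + 274.99 = 2632.72
ΣP(t=0)·Q(t=0) = 9.99×132 + 2.34×258 + 1.53×333 + 0.88×257 = 1318.68 + 603.72 + 509.49 + 226.16 = 2658.05
Index = 2632.72 / 2658.05 × 100 = 99.0470

99.0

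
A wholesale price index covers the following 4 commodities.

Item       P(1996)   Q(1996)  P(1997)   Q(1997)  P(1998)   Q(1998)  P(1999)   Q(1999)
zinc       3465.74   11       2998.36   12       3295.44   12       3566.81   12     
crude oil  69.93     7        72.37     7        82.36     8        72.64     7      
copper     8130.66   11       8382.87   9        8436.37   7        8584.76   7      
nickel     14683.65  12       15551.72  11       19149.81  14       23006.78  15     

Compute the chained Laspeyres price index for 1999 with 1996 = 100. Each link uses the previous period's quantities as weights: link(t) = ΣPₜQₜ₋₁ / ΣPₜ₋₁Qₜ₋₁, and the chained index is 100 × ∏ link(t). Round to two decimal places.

137.28

Link 1996→1997:
ΣP(1997)Q(1996) = 2998.36×11 + 72.37×7 + 8382.87×11 + 15551.72×12 = 32981.96 + 506.59 + 92211.57 + 186620.64 = 312320.76
ΣP(1996)Q(1996) = 3465.74×11 + 69.93×7 + 8130.66×11 + 14683.65×12 = 38123.14 + 489.51 + 89437.26 + 176203.8 = 304253.71
link = 312320.76/304253.71 = 1.026514
Link 1997→1998:
ΣP(1998)Q(1997) = 3295.44×12 + 82.36×7 + 8436.37×9 + 19149.81×11 = 39545.28 + 576.52 + 75927.33 + 210647.91 = 326697.04
ΣP(1997)Q(1997) = 2998.36×12 + 72.37×7 + 8382.87×9 + 15551.72×11 = 35980.32 + 506.59 + 75445.83 + 171068.92 = 283001.66
link = 326697.04/283001.66 = 1.154400
Link 1998→1999:
ΣP(1999)Q(1998) = 3566.81×12 + 72.64×8 + 8584.76×7 + 23006.78×14 = 42801.72 + 581.12 + 60093.32 + 322094.92 = 425571.08
ΣP(1998)Q(1998) = 3295.44×12 + 82.36×8 + 8436.37×7 + 19149.81×14 = 39545.28 + 658.88 + 59054.59 + 268097.34 = 367356.09
link = 425571.08/367356.09 = 1.158470
Chained index = 100 × 1.026514 × 1.154400 × 1.158470 = 137.2796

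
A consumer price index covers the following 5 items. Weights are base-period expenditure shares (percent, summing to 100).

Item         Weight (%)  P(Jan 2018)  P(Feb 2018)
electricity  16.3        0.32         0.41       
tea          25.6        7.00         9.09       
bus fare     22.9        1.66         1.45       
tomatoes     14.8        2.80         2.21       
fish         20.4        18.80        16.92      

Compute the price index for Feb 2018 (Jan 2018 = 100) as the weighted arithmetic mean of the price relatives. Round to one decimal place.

104.2

electricity: 16.3 × (0.41/0.32) = 16.3 × 1.281250 = 20.8844
tea: 25.6 × (9.09/7.00) = 25.6 × 1.298571 = 33.2434
bus fare: 22.9 × (1.45/1.66) = 22.9 × 0.873494 = 20.0030
tomatoes: 14.8 × (2.21/2.80) = 14.8 × 0.789286 = 11.6814
fish: 20.4 × (16.92/18.80) = 20.4 × 0.900000 = 18.3600
Index = Σ wᵢ·(p₁ᵢ/p₀ᵢ) = 20.8844 + 33.2434 + 20.0030 + 11.6814 + 18.3600 = 104.1722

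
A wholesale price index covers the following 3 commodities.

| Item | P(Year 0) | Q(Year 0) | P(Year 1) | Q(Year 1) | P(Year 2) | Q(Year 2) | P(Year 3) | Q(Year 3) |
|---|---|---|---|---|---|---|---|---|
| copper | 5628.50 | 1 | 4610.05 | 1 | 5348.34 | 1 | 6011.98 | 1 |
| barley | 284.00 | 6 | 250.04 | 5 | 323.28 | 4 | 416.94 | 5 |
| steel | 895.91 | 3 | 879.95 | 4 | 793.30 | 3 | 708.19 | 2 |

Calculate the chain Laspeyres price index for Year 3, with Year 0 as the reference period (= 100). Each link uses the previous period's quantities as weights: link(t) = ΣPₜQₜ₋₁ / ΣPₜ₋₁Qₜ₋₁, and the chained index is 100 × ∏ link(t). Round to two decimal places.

102.57

Link Year 0→Year 1:
ΣP(Year 1)Q(Year 0) = 4610.05×1 + 250.04×6 + 879.95×3 = 4610.05 + 1500.24 + 2639.85 = 8750.14
ΣP(Year 0)Q(Year 0) = 5628.50×1 + 284.00×6 + 895.91×3 = 5628.5 + 1704 + 2687.73 = 10020.23
link = 8750.14/10020.23 = 0.873247
Link Year 1→Year 2:
ΣP(Year 2)Q(Year 1) = 5348.34×1 + 323.28×5 + 793.30×4 = 5348.34 + 1616.4 + 3173.2 = 10137.94
ΣP(Year 1)Q(Year 1) = 4610.05×1 + 250.04×5 + 879.95×4 = 4610.05 + 1250.2 + 3519.8 = 9380.05
link = 10137.94/9380.05 = 1.080798
Link Year 2→Year 3:
ΣP(Year 3)Q(Year 2) = 6011.98×1 + 416.94×4 + 708.19×3 = 6011.98 + 1667.76 + 2124.57 = 9804.31
ΣP(Year 2)Q(Year 2) = 5348.34×1 + 323.28×4 + 793.30×3 = 5348.34 + 1293.12 + 2379.9 = 9021.36
link = 9804.31/9021.36 = 1.086788
Chained index = 100 × 0.873247 × 1.080798 × 1.086788 = 102.5715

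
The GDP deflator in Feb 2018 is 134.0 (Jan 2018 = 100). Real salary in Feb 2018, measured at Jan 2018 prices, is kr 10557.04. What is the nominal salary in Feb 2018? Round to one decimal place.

14146.4

Nominal = Real × (Index/100) = 10557.04 × (134.0/100)
        = 10557.04 × 1.340 = 14146.4336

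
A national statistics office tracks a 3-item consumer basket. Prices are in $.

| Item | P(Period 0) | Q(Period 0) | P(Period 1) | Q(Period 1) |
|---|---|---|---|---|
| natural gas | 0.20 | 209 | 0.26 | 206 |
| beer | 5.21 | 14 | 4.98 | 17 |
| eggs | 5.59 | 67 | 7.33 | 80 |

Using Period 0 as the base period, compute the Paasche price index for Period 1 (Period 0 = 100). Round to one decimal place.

Paasche price index uses current-period quantities as weights.
ΣP(Period 1)·Q(Period 1) = 0.26×206 + 4.98×17 + 7.33×80 = 53.56 + 84.66 + 586.4 = 724.62
ΣP(Period 0)·Q(Period 1) = 0.20×206 + 5.21×17 + 5.59×80 = 41.2 + 88.57 + 447.2 = 576.97
Index = 724.62 / 576.97 × 100 = 125.5906

125.6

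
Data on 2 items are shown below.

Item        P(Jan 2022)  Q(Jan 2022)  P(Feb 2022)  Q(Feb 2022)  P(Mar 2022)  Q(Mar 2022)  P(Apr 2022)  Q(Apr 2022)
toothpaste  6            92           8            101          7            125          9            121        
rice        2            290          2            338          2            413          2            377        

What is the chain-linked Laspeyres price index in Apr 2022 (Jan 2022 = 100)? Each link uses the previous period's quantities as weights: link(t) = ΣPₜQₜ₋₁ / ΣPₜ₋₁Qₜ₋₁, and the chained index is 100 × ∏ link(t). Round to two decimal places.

Link Jan 2022→Feb 2022:
ΣP(Feb 2022)Q(Jan 2022) = 8×92 + 2×290 = 736 + 580 = 1316
ΣP(Jan 2022)Q(Jan 2022) = 6×92 + 2×290 = 552 + 580 = 1132
link = 1316/1132 = 1.162544
Link Feb 2022→Mar 2022:
ΣP(Mar 2022)Q(Feb 2022) = 7×101 + 2×338 = 707 + 676 = 1383
ΣP(Feb 2022)Q(Feb 2022) = 8×101 + 2×338 = 808 + 676 = 1484
link = 1383/1484 = 0.931941
Link Mar 2022→Apr 2022:
ΣP(Apr 2022)Q(Mar 2022) = 9×125 + 2×413 = 1125 + 826 = 1951
ΣP(Mar 2022)Q(Mar 2022) = 7×125 + 2×413 = 875 + 826 = 1701
link = 1951/1701 = 1.146972
Chained index = 100 × 1.162544 × 0.931941 × 1.146972 = 124.2655

124.27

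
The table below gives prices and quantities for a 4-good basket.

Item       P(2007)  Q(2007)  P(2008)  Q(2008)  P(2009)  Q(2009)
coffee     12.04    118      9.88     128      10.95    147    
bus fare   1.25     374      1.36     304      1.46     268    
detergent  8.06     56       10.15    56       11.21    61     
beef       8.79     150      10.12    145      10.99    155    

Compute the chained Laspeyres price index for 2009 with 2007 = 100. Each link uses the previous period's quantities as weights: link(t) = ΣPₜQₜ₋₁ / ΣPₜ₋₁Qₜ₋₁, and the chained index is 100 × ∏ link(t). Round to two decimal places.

112.58

Link 2007→2008:
ΣP(2008)Q(2007) = 9.88×118 + 1.36×374 + 10.15×56 + 10.12×150 = 1165.84 + 508.64 + 568.4 + 1518 = 3760.88
ΣP(2007)Q(2007) = 12.04×118 + 1.25×374 + 8.06×56 + 8.79×150 = 1420.72 + 467.5 + 451.36 + 1318.5 = 3658.08
link = 3760.88/3658.08 = 1.028102
Link 2008→2009:
ΣP(2009)Q(2008) = 10.95×128 + 1.46×304 + 11.21×56 + 10.99×145 = 1401.6 + 443.84 + 627.76 + 1593.55 = 4066.75
ΣP(2008)Q(2008) = 9.88×128 + 1.36×304 + 10.15×56 + 10.12×145 = 1264.64 + 413.44 + 568.4 + 1467.4 = 3713.88
link = 4066.75/3713.88 = 1.095014
Chained index = 100 × 1.028102 × 1.095014 = 112.5786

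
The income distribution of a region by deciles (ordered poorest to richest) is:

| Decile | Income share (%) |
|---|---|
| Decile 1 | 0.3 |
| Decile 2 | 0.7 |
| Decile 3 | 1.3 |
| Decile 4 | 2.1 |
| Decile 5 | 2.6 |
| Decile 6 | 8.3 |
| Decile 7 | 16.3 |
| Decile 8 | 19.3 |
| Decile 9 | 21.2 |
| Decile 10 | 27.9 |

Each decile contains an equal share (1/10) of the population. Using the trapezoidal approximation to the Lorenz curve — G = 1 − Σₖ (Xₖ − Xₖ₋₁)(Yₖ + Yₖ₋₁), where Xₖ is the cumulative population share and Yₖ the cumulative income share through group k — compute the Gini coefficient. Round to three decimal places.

Cumulative income shares Yₖ: 0.0030, 0.0100, 0.0230, 0.0440, 0.0700, 0.1530, 0.3160, 0.5090, 0.7210, 1.0000
Σ (Xₖ−Xₖ₋₁)(Yₖ+Yₖ₋₁) = (1/10)(0.0030+0.0000) + (1/10)(0.0100+0.0030) + (1/10)(0.0230+0.0100) + (1/10)(0.0440+0.0230) + (1/10)(0.0700+0.0440) + (1/10)(0.1530+0.0700) + (1/10)(0.3160+0.1530) + (1/10)(0.5090+0.3160) + (1/10)(0.7210+0.5090) + (1/10)(1.0000+0.7210)
  = 0.0003 + 0.0013 + 0.0033 + 0.0067 + 0.0114 + 0.0223 + 0.0469 + 0.0825 + 0.1230 + 0.1721 = 0.4698
G = 1 − 0.4698 = 0.5302

0.530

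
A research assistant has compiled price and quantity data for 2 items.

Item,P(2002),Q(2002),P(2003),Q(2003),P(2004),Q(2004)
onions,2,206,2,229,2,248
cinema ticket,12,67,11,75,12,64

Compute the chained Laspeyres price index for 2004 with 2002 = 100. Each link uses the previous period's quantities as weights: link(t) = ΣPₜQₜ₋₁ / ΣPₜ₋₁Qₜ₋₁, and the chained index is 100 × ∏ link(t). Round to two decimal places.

100.01

Link 2002→2003:
ΣP(2003)Q(2002) = 2×206 + 11×67 = 412 + 737 = 1149
ΣP(2002)Q(2002) = 2×206 + 12×67 = 412 + 804 = 1216
link = 1149/1216 = 0.944901
Link 2003→2004:
ΣP(2004)Q(2003) = 2×229 + 12×75 = 458 + 900 = 1358
ΣP(2003)Q(2003) = 2×229 + 11×75 = 458 + 825 = 1283
link = 1358/1283 = 1.058457
Chained index = 100 × 0.944901 × 1.058457 = 100.0137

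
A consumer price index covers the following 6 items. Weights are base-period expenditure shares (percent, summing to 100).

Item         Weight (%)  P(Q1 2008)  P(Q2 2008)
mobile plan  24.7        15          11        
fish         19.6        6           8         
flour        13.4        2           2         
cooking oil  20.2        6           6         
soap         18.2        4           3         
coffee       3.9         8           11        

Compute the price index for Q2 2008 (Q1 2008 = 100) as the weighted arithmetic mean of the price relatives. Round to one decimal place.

96.9

mobile plan: 24.7 × (11/15) = 24.7 × 0.733333 = 18.1133
fish: 19.6 × (8/6) = 19.6 × 1.333333 = 26.1333
flour: 13.4 × (2/2) = 13.4 × 1.000000 = 13.4000
cooking oil: 20.2 × (6/6) = 20.2 × 1.000000 = 20.2000
soap: 18.2 × (3/4) = 18.2 × 0.750000 = 13.6500
coffee: 3.9 × (11/8) = 3.9 × 1.375000 = 5.3625
Index = Σ wᵢ·(p₁ᵢ/p₀ᵢ) = 18.1133 + 26.1333 + 13.4000 + 20.2000 + 13.6500 + 5.3625 = 96.8592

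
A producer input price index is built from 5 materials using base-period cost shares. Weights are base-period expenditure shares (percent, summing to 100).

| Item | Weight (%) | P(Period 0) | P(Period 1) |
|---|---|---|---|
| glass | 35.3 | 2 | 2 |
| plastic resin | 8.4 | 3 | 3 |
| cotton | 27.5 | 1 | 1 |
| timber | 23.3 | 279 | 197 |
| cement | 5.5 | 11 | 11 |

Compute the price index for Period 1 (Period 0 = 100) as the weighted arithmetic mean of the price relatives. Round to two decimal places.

glass: 35.3 × (2/2) = 35.3 × 1.000000 = 35.3000
plastic resin: 8.4 × (3/3) = 8.4 × 1.000000 = 8.4000
cotton: 27.5 × (1/1) = 27.5 × 1.000000 = 27.5000
timber: 23.3 × (197/279) = 23.3 × 0.706093 = 16.4520
cement: 5.5 × (11/11) = 5.5 × 1.000000 = 5.5000
Index = Σ wᵢ·(p₁ᵢ/p₀ᵢ) = 35.3000 + 8.4000 + 27.5000 + 16.4520 + 5.5000 = 93.1520

93.15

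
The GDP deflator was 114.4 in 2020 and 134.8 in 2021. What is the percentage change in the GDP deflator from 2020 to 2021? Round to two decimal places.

Change = (134.8 − 114.4) / 114.4 × 100
       = 20.4 / 114.4 × 100 = 17.8322%

17.83%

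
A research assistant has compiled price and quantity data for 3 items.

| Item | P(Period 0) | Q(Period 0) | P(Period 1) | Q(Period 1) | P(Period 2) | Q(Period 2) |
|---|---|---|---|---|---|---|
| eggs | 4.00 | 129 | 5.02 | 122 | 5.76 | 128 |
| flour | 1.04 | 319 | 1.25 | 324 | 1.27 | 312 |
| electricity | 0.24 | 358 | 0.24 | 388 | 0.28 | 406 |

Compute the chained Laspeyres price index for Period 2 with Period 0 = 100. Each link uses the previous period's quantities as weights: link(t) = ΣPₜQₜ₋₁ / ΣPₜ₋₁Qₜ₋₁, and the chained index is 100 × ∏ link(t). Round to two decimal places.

133.53

Link Period 0→Period 1:
ΣP(Period 1)Q(Period 0) = 5.02×129 + 1.25×319 + 0.24×358 = 647.58 + 398.75 + 85.92 = 1132.25
ΣP(Period 0)Q(Period 0) = 4.00×129 + 1.04×319 + 0.24×358 = 516 + 331.76 + 85.92 = 933.68
link = 1132.25/933.68 = 1.212675
Link Period 1→Period 2:
ΣP(Period 2)Q(Period 1) = 5.76×122 + 1.27×324 + 0.28×388 = 702.72 + 411.48 + 108.64 = 1222.84
ΣP(Period 1)Q(Period 1) = 5.02×122 + 1.25×324 + 0.24×388 = 612.44 + 405 + 93.12 = 1110.56
link = 1222.84/1110.56 = 1.101102
Chained index = 100 × 1.212675 × 1.101102 = 133.5279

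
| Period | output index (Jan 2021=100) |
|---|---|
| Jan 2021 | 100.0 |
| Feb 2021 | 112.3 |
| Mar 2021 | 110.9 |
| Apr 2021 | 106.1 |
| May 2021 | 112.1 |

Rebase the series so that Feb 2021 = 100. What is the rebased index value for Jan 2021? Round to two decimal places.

89.05

Rebased(Jan 2021) = 100.0 / 112.3 × 100 = 89.0472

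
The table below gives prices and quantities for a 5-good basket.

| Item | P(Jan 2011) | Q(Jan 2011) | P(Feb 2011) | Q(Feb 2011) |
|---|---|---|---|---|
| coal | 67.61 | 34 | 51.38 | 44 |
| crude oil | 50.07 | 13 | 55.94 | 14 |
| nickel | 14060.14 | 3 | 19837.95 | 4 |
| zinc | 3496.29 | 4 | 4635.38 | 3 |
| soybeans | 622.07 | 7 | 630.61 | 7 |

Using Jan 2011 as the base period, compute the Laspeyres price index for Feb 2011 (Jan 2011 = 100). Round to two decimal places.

Laspeyres price index uses base-period quantities as weights.
ΣP(Feb 2011)·Q(Jan 2011) = 51.38×34 + 55.94×13 + 19837.95×3 + 4635.38×4 + 630.61×7 = 1746.92 + 727.22 + 59513.85 + 18541.52 + 4414.27 = 84943.78
ΣP(Jan 2011)·Q(Jan 2011) = 67.61×34 + 50.07×13 + 14060.14×3 + 3496.29×4 + 622.07×7 = 2298.74 + 650.91 + 42180.42 + 13985.16 + 4354.49 = 63469.72
Index = 84943.78 / 63469.72 × 100 = 133.8336

133.83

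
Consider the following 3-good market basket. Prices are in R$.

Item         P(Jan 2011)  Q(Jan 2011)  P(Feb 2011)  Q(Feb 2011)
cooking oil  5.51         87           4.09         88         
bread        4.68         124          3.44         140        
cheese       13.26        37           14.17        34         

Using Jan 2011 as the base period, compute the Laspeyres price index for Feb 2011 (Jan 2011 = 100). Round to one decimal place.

Laspeyres price index uses base-period quantities as weights.
ΣP(Feb 2011)·Q(Jan 2011) = 4.09×87 + 3.44×124 + 14.17×37 = 355.83 + 426.56 + 524.29 = 1306.68
ΣP(Jan 2011)·Q(Jan 2011) = 5.51×87 + 4.68×124 + 13.26×37 = 479.37 + 580.32 + 490.62 = 1550.31
Index = 1306.68 / 1550.31 × 100 = 84.2851

84.3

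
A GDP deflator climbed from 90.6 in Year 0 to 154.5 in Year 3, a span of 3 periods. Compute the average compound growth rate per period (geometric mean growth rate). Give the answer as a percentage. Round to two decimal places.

19.47%

Growth factor = (154.5/90.6)^(1/3) = (1.705298)^(1/3) = 1.194722
Growth rate = 1.194722 − 1 = 0.194722 = 19.4722%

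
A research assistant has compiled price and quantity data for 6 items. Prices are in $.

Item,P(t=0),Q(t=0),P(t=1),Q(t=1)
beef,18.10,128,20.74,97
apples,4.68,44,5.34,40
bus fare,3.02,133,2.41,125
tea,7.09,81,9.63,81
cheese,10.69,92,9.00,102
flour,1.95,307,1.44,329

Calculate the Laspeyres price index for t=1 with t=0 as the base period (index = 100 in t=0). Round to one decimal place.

Laspeyres price index uses base-period quantities as weights.
ΣP(t=1)·Q(t=0) = 20.74×128 + 5.34×44 + 2.41×133 + 9.63×81 + 9.00×92 + 1.44×307 = 2654.72 + 234.96 + 320.53 + 780.03 + 828 + 442.08 = 5260.32
ΣP(t=0)·Q(t=0) = 18.10×128 + 4.68×44 + 3.02×133 + 7.09×81 + 10.69×92 + 1.95×307 = 2316.8 + 205.92 + 401.66 + 574.29 + 983.48 + 598.65 = 5080.8
Index = 5260.32 / 5080.8 × 100 = 103.5333

103.5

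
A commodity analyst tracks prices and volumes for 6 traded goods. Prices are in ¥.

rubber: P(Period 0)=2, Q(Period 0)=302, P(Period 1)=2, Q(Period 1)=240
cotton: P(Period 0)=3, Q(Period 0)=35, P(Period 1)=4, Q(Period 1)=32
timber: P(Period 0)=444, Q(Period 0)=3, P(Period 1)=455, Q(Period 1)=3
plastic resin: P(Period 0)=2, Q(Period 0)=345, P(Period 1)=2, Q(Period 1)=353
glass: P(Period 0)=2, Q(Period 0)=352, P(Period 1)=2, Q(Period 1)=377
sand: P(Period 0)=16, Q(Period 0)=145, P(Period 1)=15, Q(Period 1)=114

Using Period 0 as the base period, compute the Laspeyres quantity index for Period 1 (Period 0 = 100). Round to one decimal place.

Laspeyres quantity index uses base-period prices as weights.
ΣP(Period 0)·Q(Period 1) = 2×240 + 3×32 + 444×3 + 2×353 + 2×377 + 16×114 = 480 + 96 + 1332 + 706 + 754 + 1824 = 5192
ΣP(Period 0)·Q(Period 0) = 2×302 + 3×35 + 444×3 + 2×345 + 2×352 + 16×145 = 604 + 105 + 1332 + 690 + 704 + 2320 = 5755
Index = 5192 / 5755 × 100 = 90.2172

90.2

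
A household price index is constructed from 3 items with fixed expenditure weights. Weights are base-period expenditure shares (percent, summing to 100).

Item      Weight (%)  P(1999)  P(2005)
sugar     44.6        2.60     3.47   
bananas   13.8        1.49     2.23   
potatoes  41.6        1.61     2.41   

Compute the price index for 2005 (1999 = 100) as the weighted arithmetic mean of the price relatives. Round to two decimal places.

142.45

sugar: 44.6 × (3.47/2.60) = 44.6 × 1.334615 = 59.5238
bananas: 13.8 × (2.23/1.49) = 13.8 × 1.496644 = 20.6537
potatoes: 41.6 × (2.41/1.61) = 41.6 × 1.496894 = 62.2708
Index = Σ wᵢ·(p₁ᵢ/p₀ᵢ) = 59.5238 + 20.6537 + 62.2708 = 142.4483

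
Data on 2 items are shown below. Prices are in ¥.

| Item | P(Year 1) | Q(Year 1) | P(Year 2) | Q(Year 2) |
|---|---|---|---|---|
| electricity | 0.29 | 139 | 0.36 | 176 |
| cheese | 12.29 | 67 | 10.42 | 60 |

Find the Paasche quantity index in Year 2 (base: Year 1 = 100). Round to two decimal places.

92.03

Paasche quantity index uses current-period prices as weights.
ΣP(Year 2)·Q(Year 2) = 0.36×176 + 10.42×60 = 63.36 + 625.2 = 688.56
ΣP(Year 2)·Q(Year 1) = 0.36×139 + 10.42×67 = 50.04 + 698.14 = 748.18
Index = 688.56 / 748.18 × 100 = 92.0313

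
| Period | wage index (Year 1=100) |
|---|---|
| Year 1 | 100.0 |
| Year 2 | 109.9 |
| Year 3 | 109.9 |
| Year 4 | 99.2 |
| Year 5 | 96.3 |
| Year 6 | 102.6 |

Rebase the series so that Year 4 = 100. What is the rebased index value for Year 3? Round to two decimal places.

110.79

Rebased(Year 3) = 109.9 / 99.2 × 100 = 110.7863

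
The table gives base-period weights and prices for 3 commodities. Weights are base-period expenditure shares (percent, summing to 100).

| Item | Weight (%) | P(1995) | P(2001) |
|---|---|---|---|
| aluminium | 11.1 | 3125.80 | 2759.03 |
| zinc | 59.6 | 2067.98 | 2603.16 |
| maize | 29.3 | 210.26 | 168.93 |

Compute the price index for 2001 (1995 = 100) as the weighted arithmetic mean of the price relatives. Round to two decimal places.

108.36

aluminium: 11.1 × (2759.03/3125.80) = 11.1 × 0.882664 = 9.7976
zinc: 59.6 × (2603.16/2067.98) = 59.6 × 1.258794 = 75.0241
maize: 29.3 × (168.93/210.26) = 29.3 × 0.803434 = 23.5406
Index = Σ wᵢ·(p₁ᵢ/p₀ᵢ) = 9.7976 + 75.0241 + 23.5406 = 108.3623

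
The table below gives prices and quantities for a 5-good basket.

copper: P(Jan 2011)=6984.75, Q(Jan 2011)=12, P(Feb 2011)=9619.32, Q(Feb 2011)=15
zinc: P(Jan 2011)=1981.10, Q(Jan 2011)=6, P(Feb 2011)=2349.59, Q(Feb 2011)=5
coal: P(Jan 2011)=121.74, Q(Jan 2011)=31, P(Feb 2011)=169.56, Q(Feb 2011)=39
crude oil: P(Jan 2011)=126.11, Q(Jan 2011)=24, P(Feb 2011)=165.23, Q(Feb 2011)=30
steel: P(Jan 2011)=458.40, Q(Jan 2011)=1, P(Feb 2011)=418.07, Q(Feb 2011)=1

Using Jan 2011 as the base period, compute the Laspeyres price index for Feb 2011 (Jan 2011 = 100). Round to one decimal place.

Laspeyres price index uses base-period quantities as weights.
ΣP(Feb 2011)·Q(Jan 2011) = 9619.32×12 + 2349.59×6 + 169.56×31 + 165.23×24 + 418.07×1 = 115431.84 + 14097.54 + 5256.36 + 3965.52 + 418.07 = 139169.33
ΣP(Jan 2011)·Q(Jan 2011) = 6984.75×12 + 1981.10×6 + 121.74×31 + 126.11×24 + 458.40×1 = 83817 + 11886.6 + 3773.94 + 3026.64 + 458.4 = 102962.58
Index = 139169.33 / 102962.58 × 100 = 135.1650

135.2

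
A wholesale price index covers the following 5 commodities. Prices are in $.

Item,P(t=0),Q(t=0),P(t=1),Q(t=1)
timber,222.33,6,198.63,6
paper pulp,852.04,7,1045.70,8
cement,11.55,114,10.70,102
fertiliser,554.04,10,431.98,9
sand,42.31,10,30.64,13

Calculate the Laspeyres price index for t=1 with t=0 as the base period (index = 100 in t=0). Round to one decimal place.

98.5

Laspeyres price index uses base-period quantities as weights.
ΣP(t=1)·Q(t=0) = 198.63×6 + 1045.70×7 + 10.70×114 + 431.98×10 + 30.64×10 = 1191.78 + 7319.9 + 1219.8 + 4319.8 + 306.4 = 14357.68
ΣP(t=0)·Q(t=0) = 222.33×6 + 852.04×7 + 11.55×114 + 554.04×10 + 42.31×10 = 1333.98 + 5964.28 + 1316.7 + 5540.4 + 423.1 = 14578.46
Index = 14357.68 / 14578.46 × 100 = 98.4856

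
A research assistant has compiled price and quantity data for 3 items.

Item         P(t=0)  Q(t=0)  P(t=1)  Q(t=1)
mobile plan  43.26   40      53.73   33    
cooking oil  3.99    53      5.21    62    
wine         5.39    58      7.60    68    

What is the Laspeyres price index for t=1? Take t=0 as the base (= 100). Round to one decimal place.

127.1

Laspeyres price index uses base-period quantities as weights.
ΣP(t=1)·Q(t=0) = 53.73×40 + 5.21×53 + 7.60×58 = 2149.2 + 276.13 + 440.8 = 2866.13
ΣP(t=0)·Q(t=0) = 43.26×40 + 3.99×53 + 5.39×58 = 1730.4 + 211.47 + 312.62 = 2254.49
Index = 2866.13 / 2254.49 × 100 = 127.1299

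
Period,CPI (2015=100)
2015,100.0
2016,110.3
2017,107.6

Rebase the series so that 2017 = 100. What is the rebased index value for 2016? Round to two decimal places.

102.51

Rebased(2016) = 110.3 / 107.6 × 100 = 102.5093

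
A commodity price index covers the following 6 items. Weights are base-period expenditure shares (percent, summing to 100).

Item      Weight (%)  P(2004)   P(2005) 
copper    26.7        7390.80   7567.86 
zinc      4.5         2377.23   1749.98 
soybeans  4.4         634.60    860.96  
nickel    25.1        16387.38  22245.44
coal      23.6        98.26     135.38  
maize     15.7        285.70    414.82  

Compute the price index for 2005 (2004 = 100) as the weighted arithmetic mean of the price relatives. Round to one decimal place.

126.0

copper: 26.7 × (7567.86/7390.80) = 26.7 × 1.023957 = 27.3396
zinc: 4.5 × (1749.98/2377.23) = 4.5 × 0.736142 = 3.3126
soybeans: 4.4 × (860.96/634.60) = 4.4 × 1.356697 = 5.9695
nickel: 25.1 × (22245.44/16387.38) = 25.1 × 1.357474 = 34.0726
coal: 23.6 × (135.38/98.26) = 23.6 × 1.377773 = 32.5154
maize: 15.7 × (414.82/285.70) = 15.7 × 1.451943 = 22.7955
Index = Σ wᵢ·(p₁ᵢ/p₀ᵢ) = 27.3396 + 3.3126 + 5.9695 + 34.0726 + 32.5154 + 22.7955 = 126.0053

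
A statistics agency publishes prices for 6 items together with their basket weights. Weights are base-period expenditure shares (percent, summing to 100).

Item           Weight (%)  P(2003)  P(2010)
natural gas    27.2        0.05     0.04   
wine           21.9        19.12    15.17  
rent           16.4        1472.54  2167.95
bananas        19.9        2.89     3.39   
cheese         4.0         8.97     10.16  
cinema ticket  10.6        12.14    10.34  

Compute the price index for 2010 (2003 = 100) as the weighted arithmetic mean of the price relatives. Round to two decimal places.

100.18

natural gas: 27.2 × (0.04/0.05) = 27.2 × 0.800000 = 21.7600
wine: 21.9 × (15.17/19.12) = 21.9 × 0.793410 = 17.3757
rent: 16.4 × (2167.95/1472.54) = 16.4 × 1.472252 = 24.1449
bananas: 19.9 × (3.39/2.89) = 19.9 × 1.173010 = 23.3429
cheese: 4.0 × (10.16/8.97) = 4.0 × 1.132664 = 4.5307
cinema ticket: 10.6 × (10.34/12.14) = 10.6 × 0.851730 = 9.0283
Index = Σ wᵢ·(p₁ᵢ/p₀ᵢ) = 21.7600 + 17.3757 + 24.1449 + 23.3429 + 4.5307 + 9.0283 = 100.1825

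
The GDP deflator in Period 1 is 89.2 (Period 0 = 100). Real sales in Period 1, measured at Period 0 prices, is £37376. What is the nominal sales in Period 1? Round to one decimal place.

33339.4

Nominal = Real × (Index/100) = 37376 × (89.2/100)
        = 37376 × 0.892 = 33339.3920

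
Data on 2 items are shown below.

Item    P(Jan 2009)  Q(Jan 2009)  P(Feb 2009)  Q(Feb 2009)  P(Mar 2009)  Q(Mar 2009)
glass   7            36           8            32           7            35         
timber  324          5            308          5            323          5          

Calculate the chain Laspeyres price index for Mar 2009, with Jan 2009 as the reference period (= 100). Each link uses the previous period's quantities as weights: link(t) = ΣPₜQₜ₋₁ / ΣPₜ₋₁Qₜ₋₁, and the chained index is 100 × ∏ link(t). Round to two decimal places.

99.99

Link Jan 2009→Feb 2009:
ΣP(Feb 2009)Q(Jan 2009) = 8×36 + 308×5 = 288 + 1540 = 1828
ΣP(Jan 2009)Q(Jan 2009) = 7×36 + 324×5 = 252 + 1620 = 1872
link = 1828/1872 = 0.976496
Link Feb 2009→Mar 2009:
ΣP(Mar 2009)Q(Feb 2009) = 7×32 + 323×5 = 224 + 1615 = 1839
ΣP(Feb 2009)Q(Feb 2009) = 8×32 + 308×5 = 256 + 1540 = 1796
link = 1839/1796 = 1.023942
Chained index = 100 × 0.976496 × 1.023942 = 99.9875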